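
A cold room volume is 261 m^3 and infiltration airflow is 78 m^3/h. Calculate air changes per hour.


ACH = flow / volume
ACH = 78 / 261
ACH = 0.299

0.299


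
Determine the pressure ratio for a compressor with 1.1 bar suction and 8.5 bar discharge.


PR = P_high / P_low
PR = 8.5 / 1.1
PR = 7.727

7.727


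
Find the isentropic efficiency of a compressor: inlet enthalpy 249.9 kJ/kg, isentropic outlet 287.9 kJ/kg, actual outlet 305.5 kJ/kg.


dh_ideal = 287.9 - 249.9 = 38.0 kJ/kg
dh_actual = 305.5 - 249.9 = 55.6 kJ/kg
eta_s = dh_ideal / dh_actual = 38.0 / 55.6
eta_s = 0.6835

0.6835


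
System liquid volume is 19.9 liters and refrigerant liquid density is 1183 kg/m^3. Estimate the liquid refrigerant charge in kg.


Charge = V * rho / 1000
Charge = 19.9 * 1183 / 1000
Charge = 23.54 kg

23.54


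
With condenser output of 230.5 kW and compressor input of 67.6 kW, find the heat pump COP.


COP_hp = Q_cond / W
COP_hp = 230.5 / 67.6
COP_hp = 3.41

3.41


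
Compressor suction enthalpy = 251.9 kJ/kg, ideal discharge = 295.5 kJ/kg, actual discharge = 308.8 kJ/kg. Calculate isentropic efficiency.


dh_ideal = 295.5 - 251.9 = 43.6 kJ/kg
dh_actual = 308.8 - 251.9 = 56.9 kJ/kg
eta_s = dh_ideal / dh_actual = 43.6 / 56.9
eta_s = 0.7663

0.7663


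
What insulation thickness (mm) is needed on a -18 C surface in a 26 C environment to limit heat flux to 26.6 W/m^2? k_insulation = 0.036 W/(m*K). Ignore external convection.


dT = 26 - (-18) = 44 K
thickness = k * dT / q_max * 1000
thickness = 0.036 * 44 / 26.6 * 1000
thickness = 59.5 mm

59.5


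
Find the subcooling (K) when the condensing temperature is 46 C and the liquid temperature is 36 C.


Subcooling = T_cond - T_liquid
Subcooling = 46 - 36
Subcooling = 10 K

10


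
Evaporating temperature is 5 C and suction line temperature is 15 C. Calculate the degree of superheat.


Superheat = T_suction - T_evap
Superheat = 15 - (5)
Superheat = 10 K

10


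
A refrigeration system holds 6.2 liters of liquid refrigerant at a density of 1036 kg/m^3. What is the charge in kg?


Charge = V * rho / 1000
Charge = 6.2 * 1036 / 1000
Charge = 6.42 kg

6.42


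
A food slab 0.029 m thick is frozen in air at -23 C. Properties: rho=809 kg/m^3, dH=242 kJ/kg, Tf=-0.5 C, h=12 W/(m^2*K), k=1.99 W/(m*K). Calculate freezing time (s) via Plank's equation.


dT = -0.5 - (-23) = 22.5 K
term1 = a/(2h) = 0.029/(2*12) = 0.001208333333
term2 = a^2/(8k) = 0.029^2/(8*1.99) = 0.00005282663317
t = rho*dH*1000/dT * (term1 + term2)
t = 809*242*1000/22.5 * (0.001208333333 + 0.00005282663317)
t = 10974 s

10974


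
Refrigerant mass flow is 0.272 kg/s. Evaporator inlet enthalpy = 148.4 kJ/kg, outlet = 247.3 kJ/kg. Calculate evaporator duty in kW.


dh = 247.3 - 148.4 = 98.9 kJ/kg
Q_evap = m_dot * dh = 0.272 * 98.9
Q_evap = 26.9 kW

26.9


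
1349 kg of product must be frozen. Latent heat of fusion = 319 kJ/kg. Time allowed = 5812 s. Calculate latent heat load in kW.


Q_lat = m * h_fg / t
Q_lat = 1349 * 319 / 5812
Q_lat = 74.04 kW

74.04


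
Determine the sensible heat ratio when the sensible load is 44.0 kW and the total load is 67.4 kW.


SHR = Q_sensible / Q_total
SHR = 44.0 / 67.4
SHR = 0.653

0.653


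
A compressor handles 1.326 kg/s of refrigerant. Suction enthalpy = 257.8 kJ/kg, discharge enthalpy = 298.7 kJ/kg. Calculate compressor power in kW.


dh = 298.7 - 257.8 = 40.9 kJ/kg
W = m_dot * dh = 1.326 * 40.9 = 54.23 kW

54.23


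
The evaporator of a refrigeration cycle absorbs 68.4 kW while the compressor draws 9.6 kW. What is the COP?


COP = Q_evap / W
COP = 68.4 / 9.6
COP = 7.125

7.125


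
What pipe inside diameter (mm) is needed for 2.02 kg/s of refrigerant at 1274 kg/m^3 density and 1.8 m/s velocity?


A = m_dot / (rho * v) = 2.02 / (1274 * 1.8) = 0.0008808651666 m^2
d = sqrt(4*A/pi) * 1000
d = 33.5 mm

33.5


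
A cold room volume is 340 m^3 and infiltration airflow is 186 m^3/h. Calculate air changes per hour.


ACH = flow / volume
ACH = 186 / 340
ACH = 0.547

0.547


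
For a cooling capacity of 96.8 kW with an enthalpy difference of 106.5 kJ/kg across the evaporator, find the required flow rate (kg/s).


m_dot = Q / dh
m_dot = 96.8 / 106.5
m_dot = 0.9089 kg/s

0.9089


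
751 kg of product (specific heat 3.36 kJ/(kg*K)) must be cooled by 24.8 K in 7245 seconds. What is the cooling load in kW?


Q = m * cp * dT / t
Q = 751 * 3.36 * 24.8 / 7245
Q = 8.638 kW

8.638


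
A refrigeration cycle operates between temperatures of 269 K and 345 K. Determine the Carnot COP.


dT = 345 - 269 = 76 K
COP_carnot = T_cold / dT = 269 / 76
COP_carnot = 3.539

3.539


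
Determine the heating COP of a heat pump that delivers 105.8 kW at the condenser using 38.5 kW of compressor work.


COP_hp = Q_cond / W
COP_hp = 105.8 / 38.5
COP_hp = 2.748

2.748


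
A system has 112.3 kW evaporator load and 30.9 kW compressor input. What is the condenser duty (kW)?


Q_cond = Q_evap + W
Q_cond = 112.3 + 30.9
Q_cond = 143.2 kW

143.2


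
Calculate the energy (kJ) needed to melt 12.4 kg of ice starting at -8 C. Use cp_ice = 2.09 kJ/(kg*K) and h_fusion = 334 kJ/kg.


Sensible heat = cp * dT = 2.09 * 8 = 16.72 kJ/kg
Total per kg = 16.72 + 334 = 350.72 kJ/kg
Q = m * total = 12.4 * 350.72
Q = 4348.9 kJ

4348.9


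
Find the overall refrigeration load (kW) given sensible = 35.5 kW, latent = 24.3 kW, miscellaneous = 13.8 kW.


Q_total = Q_s + Q_l + Q_misc
Q_total = 35.5 + 24.3 + 13.8
Q_total = 73.6 kW

73.6


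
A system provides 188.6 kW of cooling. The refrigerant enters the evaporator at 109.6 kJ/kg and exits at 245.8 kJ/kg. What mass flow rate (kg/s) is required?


dh = 245.8 - 109.6 = 136.2 kJ/kg
m_dot = Q / dh = 188.6 / 136.2 = 1.3847 kg/s

1.3847


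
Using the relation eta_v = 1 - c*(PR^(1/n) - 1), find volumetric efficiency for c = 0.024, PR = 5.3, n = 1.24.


PR^(1/n) = 5.3^(1/1.24) = 3.83789813
eta_v = 1 - 0.024 * (3.83789813 - 1)
eta_v = 0.9319

0.9319


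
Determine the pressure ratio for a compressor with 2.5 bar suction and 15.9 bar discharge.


PR = P_high / P_low
PR = 15.9 / 2.5
PR = 6.36

6.36


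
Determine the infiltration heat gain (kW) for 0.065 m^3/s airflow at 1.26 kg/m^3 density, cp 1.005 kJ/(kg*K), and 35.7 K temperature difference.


Q = V_dot * rho * cp * dT
Q = 0.065 * 1.26 * 1.005 * 35.7
Q = 2.938 kW

2.938


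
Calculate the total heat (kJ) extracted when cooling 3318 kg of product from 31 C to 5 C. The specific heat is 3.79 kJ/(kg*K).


dT = 31 - (5) = 26 K
Q = m * cp * dT = 3318 * 3.79 * 26
Q = 326956 kJ

326956


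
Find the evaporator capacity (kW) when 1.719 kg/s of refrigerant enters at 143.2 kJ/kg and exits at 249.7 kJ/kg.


dh = 249.7 - 143.2 = 106.5 kJ/kg
Q_evap = m_dot * dh = 1.719 * 106.5
Q_evap = 183.07 kW

183.07


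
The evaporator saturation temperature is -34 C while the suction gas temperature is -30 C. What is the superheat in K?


Superheat = T_suction - T_evap
Superheat = -30 - (-34)
Superheat = 4 K

4


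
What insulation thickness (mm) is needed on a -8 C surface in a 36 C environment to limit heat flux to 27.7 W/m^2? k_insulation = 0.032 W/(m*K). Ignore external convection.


dT = 36 - (-8) = 44 K
thickness = k * dT / q_max * 1000
thickness = 0.032 * 44 / 27.7 * 1000
thickness = 50.8 mm

50.8


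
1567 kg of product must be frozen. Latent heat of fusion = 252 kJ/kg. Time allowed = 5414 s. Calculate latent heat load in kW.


Q_lat = m * h_fg / t
Q_lat = 1567 * 252 / 5414
Q_lat = 72.94 kW

72.94


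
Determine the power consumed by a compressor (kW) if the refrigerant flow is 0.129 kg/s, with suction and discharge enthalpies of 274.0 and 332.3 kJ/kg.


dh = 332.3 - 274.0 = 58.3 kJ/kg
W = m_dot * dh = 0.129 * 58.3 = 7.52 kW

7.52


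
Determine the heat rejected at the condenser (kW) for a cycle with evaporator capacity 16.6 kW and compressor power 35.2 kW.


Q_cond = Q_evap + W
Q_cond = 16.6 + 35.2
Q_cond = 51.8 kW

51.8


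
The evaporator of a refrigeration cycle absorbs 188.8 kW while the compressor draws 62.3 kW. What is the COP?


COP = Q_evap / W
COP = 188.8 / 62.3
COP = 3.03

3.03


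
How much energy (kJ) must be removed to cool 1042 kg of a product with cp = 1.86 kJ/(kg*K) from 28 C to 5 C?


dT = 28 - (5) = 23 K
Q = m * cp * dT = 1042 * 1.86 * 23
Q = 44577 kJ

44577


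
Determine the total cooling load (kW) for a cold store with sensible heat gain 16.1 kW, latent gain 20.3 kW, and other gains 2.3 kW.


Q_total = Q_s + Q_l + Q_misc
Q_total = 16.1 + 20.3 + 2.3
Q_total = 38.7 kW

38.7


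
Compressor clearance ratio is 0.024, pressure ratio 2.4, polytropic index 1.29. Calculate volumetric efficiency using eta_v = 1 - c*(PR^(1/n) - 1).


PR^(1/n) = 2.4^(1/1.29) = 1.97123044
eta_v = 1 - 0.024 * (1.97123044 - 1)
eta_v = 0.9767

0.9767


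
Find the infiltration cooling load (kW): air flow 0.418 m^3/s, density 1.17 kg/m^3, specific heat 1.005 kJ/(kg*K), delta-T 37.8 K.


Q = V_dot * rho * cp * dT
Q = 0.418 * 1.17 * 1.005 * 37.8
Q = 18.579 kW

18.579


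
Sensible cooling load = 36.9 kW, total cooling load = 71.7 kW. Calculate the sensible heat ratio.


SHR = Q_sensible / Q_total
SHR = 36.9 / 71.7
SHR = 0.515

0.515


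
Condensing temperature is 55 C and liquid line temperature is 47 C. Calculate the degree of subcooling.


Subcooling = T_cond - T_liquid
Subcooling = 55 - 47
Subcooling = 8 K

8


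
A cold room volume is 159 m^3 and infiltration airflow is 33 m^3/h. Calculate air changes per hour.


ACH = flow / volume
ACH = 33 / 159
ACH = 0.208

0.208


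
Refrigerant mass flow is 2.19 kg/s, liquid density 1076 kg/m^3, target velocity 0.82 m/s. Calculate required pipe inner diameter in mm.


A = m_dot / (rho * v) = 2.19 / (1076 * 0.82) = 0.002482092665 m^2
d = sqrt(4*A/pi) * 1000
d = 56.2 mm

56.2


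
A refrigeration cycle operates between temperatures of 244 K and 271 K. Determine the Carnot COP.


dT = 271 - 244 = 27 K
COP_carnot = T_cold / dT = 244 / 27
COP_carnot = 9.037

9.037


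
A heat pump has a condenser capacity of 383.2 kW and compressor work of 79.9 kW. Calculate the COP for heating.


COP_hp = Q_cond / W
COP_hp = 383.2 / 79.9
COP_hp = 4.796

4.796


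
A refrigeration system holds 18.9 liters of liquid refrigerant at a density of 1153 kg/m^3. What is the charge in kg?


Charge = V * rho / 1000
Charge = 18.9 * 1153 / 1000
Charge = 21.79 kg

21.79


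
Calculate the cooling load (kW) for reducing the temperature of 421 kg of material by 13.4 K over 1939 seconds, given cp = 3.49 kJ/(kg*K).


Q = m * cp * dT / t
Q = 421 * 3.49 * 13.4 / 1939
Q = 10.154 kW

10.154


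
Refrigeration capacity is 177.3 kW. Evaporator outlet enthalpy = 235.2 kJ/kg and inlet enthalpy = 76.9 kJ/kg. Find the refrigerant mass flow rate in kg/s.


dh = 235.2 - 76.9 = 158.3 kJ/kg
m_dot = Q / dh = 177.3 / 158.3 = 1.12 kg/s

1.12


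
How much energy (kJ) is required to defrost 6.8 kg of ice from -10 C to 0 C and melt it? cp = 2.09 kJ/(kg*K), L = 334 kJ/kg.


Sensible heat = cp * dT = 2.09 * 10 = 20.9 kJ/kg
Total per kg = 20.9 + 334 = 354.9 kJ/kg
Q = m * total = 6.8 * 354.9
Q = 2413.3 kJ

2413.3


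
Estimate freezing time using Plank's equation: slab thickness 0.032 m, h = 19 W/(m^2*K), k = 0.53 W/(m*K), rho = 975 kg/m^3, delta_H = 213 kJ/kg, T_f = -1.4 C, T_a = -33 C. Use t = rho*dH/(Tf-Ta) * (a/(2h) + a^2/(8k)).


dT = -1.4 - (-33) = 31.6 K
term1 = a/(2h) = 0.032/(2*19) = 0.0008421052632
term2 = a^2/(8k) = 0.032^2/(8*0.53) = 0.000241509434
t = rho*dH*1000/dT * (term1 + term2)
t = 975*213*1000/31.6 * (0.0008421052632 + 0.000241509434)
t = 7122 s

7122


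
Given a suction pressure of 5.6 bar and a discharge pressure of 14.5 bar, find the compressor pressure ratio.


PR = P_high / P_low
PR = 14.5 / 5.6
PR = 2.589

2.589


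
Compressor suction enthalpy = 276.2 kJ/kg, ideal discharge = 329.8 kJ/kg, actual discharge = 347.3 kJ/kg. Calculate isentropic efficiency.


dh_ideal = 329.8 - 276.2 = 53.6 kJ/kg
dh_actual = 347.3 - 276.2 = 71.1 kJ/kg
eta_s = dh_ideal / dh_actual = 53.6 / 71.1
eta_s = 0.7539

0.7539


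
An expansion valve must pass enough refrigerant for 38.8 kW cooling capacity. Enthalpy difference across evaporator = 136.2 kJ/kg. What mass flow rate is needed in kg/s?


m_dot = Q / dh
m_dot = 38.8 / 136.2
m_dot = 0.2849 kg/s

0.2849


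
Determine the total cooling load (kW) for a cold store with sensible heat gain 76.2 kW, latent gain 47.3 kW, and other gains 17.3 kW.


Q_total = Q_s + Q_l + Q_misc
Q_total = 76.2 + 47.3 + 17.3
Q_total = 140.8 kW

140.8


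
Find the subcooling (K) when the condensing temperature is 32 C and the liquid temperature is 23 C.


Subcooling = T_cond - T_liquid
Subcooling = 32 - 23
Subcooling = 9 K

9


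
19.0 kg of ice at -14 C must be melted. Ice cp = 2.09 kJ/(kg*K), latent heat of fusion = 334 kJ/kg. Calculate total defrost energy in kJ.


Sensible heat = cp * dT = 2.09 * 14 = 29.26 kJ/kg
Total per kg = 29.26 + 334 = 363.26 kJ/kg
Q = m * total = 19.0 * 363.26
Q = 6901.9 kJ

6901.9


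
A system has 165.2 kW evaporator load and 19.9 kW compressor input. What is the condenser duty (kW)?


Q_cond = Q_evap + W
Q_cond = 165.2 + 19.9
Q_cond = 185.1 kW

185.1


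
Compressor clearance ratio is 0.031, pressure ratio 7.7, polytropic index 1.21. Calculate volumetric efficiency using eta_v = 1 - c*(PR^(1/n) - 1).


PR^(1/n) = 7.7^(1/1.21) = 5.40302482
eta_v = 1 - 0.031 * (5.40302482 - 1)
eta_v = 0.8635

0.8635


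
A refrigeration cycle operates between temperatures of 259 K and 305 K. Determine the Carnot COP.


dT = 305 - 259 = 46 K
COP_carnot = T_cold / dT = 259 / 46
COP_carnot = 5.63

5.63


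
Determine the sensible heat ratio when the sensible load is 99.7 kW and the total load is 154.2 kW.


SHR = Q_sensible / Q_total
SHR = 99.7 / 154.2
SHR = 0.647

0.647


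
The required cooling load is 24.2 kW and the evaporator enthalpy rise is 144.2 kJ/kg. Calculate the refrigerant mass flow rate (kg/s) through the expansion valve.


m_dot = Q / dh
m_dot = 24.2 / 144.2
m_dot = 0.1678 kg/s

0.1678


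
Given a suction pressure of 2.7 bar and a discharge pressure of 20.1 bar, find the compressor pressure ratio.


PR = P_high / P_low
PR = 20.1 / 2.7
PR = 7.444

7.444


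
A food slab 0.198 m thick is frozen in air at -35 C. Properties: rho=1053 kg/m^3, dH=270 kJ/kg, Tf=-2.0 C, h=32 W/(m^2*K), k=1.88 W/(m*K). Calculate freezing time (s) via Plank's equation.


dT = -2.0 - (-35) = 33.0 K
term1 = a/(2h) = 0.198/(2*32) = 0.00309375
term2 = a^2/(8k) = 0.198^2/(8*1.88) = 0.002606648936
t = rho*dH*1000/dT * (term1 + term2)
t = 1053*270*1000/33.0 * (0.00309375 + 0.002606648936)
t = 49112 s

49112


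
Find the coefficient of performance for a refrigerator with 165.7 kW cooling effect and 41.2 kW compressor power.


COP = Q_evap / W
COP = 165.7 / 41.2
COP = 4.022

4.022


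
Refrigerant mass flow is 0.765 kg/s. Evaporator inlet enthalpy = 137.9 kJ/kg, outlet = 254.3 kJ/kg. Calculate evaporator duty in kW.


dh = 254.3 - 137.9 = 116.4 kJ/kg
Q_evap = m_dot * dh = 0.765 * 116.4
Q_evap = 89.05 kW

89.05


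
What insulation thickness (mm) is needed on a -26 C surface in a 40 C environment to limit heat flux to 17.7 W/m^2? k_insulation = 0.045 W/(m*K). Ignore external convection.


dT = 40 - (-26) = 66 K
thickness = k * dT / q_max * 1000
thickness = 0.045 * 66 / 17.7 * 1000
thickness = 167.8 mm

167.8


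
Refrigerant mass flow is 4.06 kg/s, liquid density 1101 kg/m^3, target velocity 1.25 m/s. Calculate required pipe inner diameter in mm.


A = m_dot / (rho * v) = 4.06 / (1101 * 1.25) = 0.002950045413 m^2
d = sqrt(4*A/pi) * 1000
d = 61.3 mm

61.3


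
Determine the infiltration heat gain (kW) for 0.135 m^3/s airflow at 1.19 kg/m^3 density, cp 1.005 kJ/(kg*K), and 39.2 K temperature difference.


Q = V_dot * rho * cp * dT
Q = 0.135 * 1.19 * 1.005 * 39.2
Q = 6.329 kW

6.329


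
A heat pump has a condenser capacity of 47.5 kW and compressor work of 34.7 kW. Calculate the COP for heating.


COP_hp = Q_cond / W
COP_hp = 47.5 / 34.7
COP_hp = 1.369

1.369


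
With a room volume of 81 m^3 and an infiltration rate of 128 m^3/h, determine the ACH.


ACH = flow / volume
ACH = 128 / 81
ACH = 1.58

1.58


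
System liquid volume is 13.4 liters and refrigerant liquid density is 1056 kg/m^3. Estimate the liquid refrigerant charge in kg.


Charge = V * rho / 1000
Charge = 13.4 * 1056 / 1000
Charge = 14.15 kg

14.15


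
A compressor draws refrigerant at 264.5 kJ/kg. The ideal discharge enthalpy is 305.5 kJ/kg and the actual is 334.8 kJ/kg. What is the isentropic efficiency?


dh_ideal = 305.5 - 264.5 = 41.0 kJ/kg
dh_actual = 334.8 - 264.5 = 70.3 kJ/kg
eta_s = dh_ideal / dh_actual = 41.0 / 70.3
eta_s = 0.5832

0.5832


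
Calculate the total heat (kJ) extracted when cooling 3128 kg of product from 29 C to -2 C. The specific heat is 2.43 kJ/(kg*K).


dT = 29 - (-2) = 31 K
Q = m * cp * dT = 3128 * 2.43 * 31
Q = 235632 kJ

235632


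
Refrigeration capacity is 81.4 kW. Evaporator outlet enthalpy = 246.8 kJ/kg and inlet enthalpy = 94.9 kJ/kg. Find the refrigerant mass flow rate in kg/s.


dh = 246.8 - 94.9 = 151.9 kJ/kg
m_dot = Q / dh = 81.4 / 151.9 = 0.5359 kg/s

0.5359


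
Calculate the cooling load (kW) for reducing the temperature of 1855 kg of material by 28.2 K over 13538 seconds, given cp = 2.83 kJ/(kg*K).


Q = m * cp * dT / t
Q = 1855 * 2.83 * 28.2 / 13538
Q = 10.935 kW

10.935


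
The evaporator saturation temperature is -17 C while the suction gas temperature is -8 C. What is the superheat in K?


Superheat = T_suction - T_evap
Superheat = -8 - (-17)
Superheat = 9 K

9


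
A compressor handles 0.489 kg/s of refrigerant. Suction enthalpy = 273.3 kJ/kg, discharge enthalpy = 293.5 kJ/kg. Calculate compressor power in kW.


dh = 293.5 - 273.3 = 20.2 kJ/kg
W = m_dot * dh = 0.489 * 20.2 = 9.88 kW

9.88


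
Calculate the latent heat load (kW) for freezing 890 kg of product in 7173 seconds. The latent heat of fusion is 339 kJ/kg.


Q_lat = m * h_fg / t
Q_lat = 890 * 339 / 7173
Q_lat = 42.06 kW

42.06


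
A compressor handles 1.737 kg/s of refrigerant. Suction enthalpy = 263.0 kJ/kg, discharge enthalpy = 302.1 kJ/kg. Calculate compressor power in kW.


dh = 302.1 - 263.0 = 39.1 kJ/kg
W = m_dot * dh = 1.737 * 39.1 = 67.92 kW

67.92


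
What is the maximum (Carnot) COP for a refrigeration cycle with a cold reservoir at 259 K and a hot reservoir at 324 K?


dT = 324 - 259 = 65 K
COP_carnot = T_cold / dT = 259 / 65
COP_carnot = 3.985

3.985


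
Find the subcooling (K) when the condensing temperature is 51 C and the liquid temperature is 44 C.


Subcooling = T_cond - T_liquid
Subcooling = 51 - 44
Subcooling = 7 K

7


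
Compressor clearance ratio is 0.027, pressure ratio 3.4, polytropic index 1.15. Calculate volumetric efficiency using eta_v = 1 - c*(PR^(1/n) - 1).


PR^(1/n) = 3.4^(1/1.15) = 2.89838171
eta_v = 1 - 0.027 * (2.89838171 - 1)
eta_v = 0.9487

0.9487


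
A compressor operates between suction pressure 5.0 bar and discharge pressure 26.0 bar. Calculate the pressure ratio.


PR = P_high / P_low
PR = 26.0 / 5.0
PR = 5.2

5.2


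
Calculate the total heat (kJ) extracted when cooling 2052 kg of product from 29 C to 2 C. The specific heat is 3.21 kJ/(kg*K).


dT = 29 - (2) = 27 K
Q = m * cp * dT = 2052 * 3.21 * 27
Q = 177847 kJ

177847


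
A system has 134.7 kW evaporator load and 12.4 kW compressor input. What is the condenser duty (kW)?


Q_cond = Q_evap + W
Q_cond = 134.7 + 12.4
Q_cond = 147.1 kW

147.1


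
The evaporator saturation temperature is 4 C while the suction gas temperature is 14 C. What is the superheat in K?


Superheat = T_suction - T_evap
Superheat = 14 - (4)
Superheat = 10 K

10


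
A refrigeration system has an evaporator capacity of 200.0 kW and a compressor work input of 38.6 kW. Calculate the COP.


COP = Q_evap / W
COP = 200.0 / 38.6
COP = 5.181

5.181


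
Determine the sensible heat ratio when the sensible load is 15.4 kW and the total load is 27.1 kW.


SHR = Q_sensible / Q_total
SHR = 15.4 / 27.1
SHR = 0.568

0.568


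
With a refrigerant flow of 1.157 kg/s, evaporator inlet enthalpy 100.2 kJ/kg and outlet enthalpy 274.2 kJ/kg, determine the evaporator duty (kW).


dh = 274.2 - 100.2 = 174.0 kJ/kg
Q_evap = m_dot * dh = 1.157 * 174.0
Q_evap = 201.32 kW

201.32


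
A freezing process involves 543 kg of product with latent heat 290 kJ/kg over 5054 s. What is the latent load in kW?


Q_lat = m * h_fg / t
Q_lat = 543 * 290 / 5054
Q_lat = 31.16 kW

31.16


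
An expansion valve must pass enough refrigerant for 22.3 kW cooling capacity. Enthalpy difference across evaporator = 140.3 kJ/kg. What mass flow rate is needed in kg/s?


m_dot = Q / dh
m_dot = 22.3 / 140.3
m_dot = 0.1589 kg/s

0.1589


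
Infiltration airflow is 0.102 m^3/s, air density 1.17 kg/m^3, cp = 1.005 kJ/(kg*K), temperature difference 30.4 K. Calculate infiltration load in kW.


Q = V_dot * rho * cp * dT
Q = 0.102 * 1.17 * 1.005 * 30.4
Q = 3.646 kW

3.646


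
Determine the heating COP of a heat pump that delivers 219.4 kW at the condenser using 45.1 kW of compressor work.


COP_hp = Q_cond / W
COP_hp = 219.4 / 45.1
COP_hp = 4.865

4.865


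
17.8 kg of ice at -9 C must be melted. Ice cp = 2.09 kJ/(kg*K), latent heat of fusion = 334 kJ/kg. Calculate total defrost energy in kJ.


Sensible heat = cp * dT = 2.09 * 9 = 18.81 kJ/kg
Total per kg = 18.81 + 334 = 352.81 kJ/kg
Q = m * total = 17.8 * 352.81
Q = 6280.0 kJ

6280.0


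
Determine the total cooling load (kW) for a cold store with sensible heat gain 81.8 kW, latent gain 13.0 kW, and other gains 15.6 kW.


Q_total = Q_s + Q_l + Q_misc
Q_total = 81.8 + 13.0 + 15.6
Q_total = 110.4 kW

110.4


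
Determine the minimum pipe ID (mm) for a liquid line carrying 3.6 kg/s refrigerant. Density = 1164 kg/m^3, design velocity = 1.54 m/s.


A = m_dot / (rho * v) = 3.6 / (1164 * 1.54) = 0.002008300977 m^2
d = sqrt(4*A/pi) * 1000
d = 50.6 mm

50.6


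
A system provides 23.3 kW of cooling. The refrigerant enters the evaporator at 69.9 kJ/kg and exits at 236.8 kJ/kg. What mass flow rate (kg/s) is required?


dh = 236.8 - 69.9 = 166.9 kJ/kg
m_dot = Q / dh = 23.3 / 166.9 = 0.1396 kg/s

0.1396


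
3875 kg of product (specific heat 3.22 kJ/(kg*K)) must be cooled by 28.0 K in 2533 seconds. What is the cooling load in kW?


Q = m * cp * dT / t
Q = 3875 * 3.22 * 28.0 / 2533
Q = 137.927 kW

137.927


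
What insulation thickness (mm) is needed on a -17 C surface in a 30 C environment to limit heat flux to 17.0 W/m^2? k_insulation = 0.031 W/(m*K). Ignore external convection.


dT = 30 - (-17) = 47 K
thickness = k * dT / q_max * 1000
thickness = 0.031 * 47 / 17.0 * 1000
thickness = 85.7 mm

85.7


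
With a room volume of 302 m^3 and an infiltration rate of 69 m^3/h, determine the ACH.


ACH = flow / volume
ACH = 69 / 302
ACH = 0.228

0.228


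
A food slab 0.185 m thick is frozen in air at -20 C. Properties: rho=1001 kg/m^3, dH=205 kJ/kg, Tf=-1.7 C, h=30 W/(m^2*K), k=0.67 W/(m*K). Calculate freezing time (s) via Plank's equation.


dT = -1.7 - (-20) = 18.3 K
term1 = a/(2h) = 0.185/(2*30) = 0.003083333333
term2 = a^2/(8k) = 0.185^2/(8*0.67) = 0.006385261194
t = rho*dH*1000/dT * (term1 + term2)
t = 1001*205*1000/18.3 * (0.003083333333 + 0.006385261194)
t = 106175 s

106175


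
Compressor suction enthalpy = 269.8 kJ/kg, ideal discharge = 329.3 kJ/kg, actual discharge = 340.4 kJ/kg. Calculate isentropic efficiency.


dh_ideal = 329.3 - 269.8 = 59.5 kJ/kg
dh_actual = 340.4 - 269.8 = 70.6 kJ/kg
eta_s = dh_ideal / dh_actual = 59.5 / 70.6
eta_s = 0.8428

0.8428


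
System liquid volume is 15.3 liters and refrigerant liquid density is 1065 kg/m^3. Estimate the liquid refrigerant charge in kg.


Charge = V * rho / 1000
Charge = 15.3 * 1065 / 1000
Charge = 16.29 kg

16.29


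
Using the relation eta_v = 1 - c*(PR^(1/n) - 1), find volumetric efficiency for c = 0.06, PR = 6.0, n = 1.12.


PR^(1/n) = 6.0^(1/1.12) = 4.95196883
eta_v = 1 - 0.06 * (4.95196883 - 1)
eta_v = 0.7629

0.7629


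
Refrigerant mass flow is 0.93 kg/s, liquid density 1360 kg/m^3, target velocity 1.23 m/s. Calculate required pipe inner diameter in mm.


A = m_dot / (rho * v) = 0.93 / (1360 * 1.23) = 0.000555954089 m^2
d = sqrt(4*A/pi) * 1000
d = 26.6 mm

26.6


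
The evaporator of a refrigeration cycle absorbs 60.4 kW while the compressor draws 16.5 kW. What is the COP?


COP = Q_evap / W
COP = 60.4 / 16.5
COP = 3.661

3.661


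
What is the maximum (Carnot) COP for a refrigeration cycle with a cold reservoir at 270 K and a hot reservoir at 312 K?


dT = 312 - 270 = 42 K
COP_carnot = T_cold / dT = 270 / 42
COP_carnot = 6.429

6.429


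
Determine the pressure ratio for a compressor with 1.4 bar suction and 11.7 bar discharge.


PR = P_high / P_low
PR = 11.7 / 1.4
PR = 8.357

8.357


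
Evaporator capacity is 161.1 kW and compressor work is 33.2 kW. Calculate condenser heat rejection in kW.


Q_cond = Q_evap + W
Q_cond = 161.1 + 33.2
Q_cond = 194.3 kW

194.3


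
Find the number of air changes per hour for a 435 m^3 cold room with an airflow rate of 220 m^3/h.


ACH = flow / volume
ACH = 220 / 435
ACH = 0.506

0.506


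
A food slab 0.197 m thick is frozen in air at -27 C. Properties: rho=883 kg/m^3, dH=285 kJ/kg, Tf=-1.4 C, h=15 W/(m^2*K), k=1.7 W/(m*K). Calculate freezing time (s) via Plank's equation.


dT = -1.4 - (-27) = 25.6 K
term1 = a/(2h) = 0.197/(2*15) = 0.006566666667
term2 = a^2/(8k) = 0.197^2/(8*1.7) = 0.002853602941
t = rho*dH*1000/dT * (term1 + term2)
t = 883*285*1000/25.6 * (0.006566666667 + 0.002853602941)
t = 92604 s

92604


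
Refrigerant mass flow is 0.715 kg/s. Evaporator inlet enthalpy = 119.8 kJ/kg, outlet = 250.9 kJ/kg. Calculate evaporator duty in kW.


dh = 250.9 - 119.8 = 131.1 kJ/kg
Q_evap = m_dot * dh = 0.715 * 131.1
Q_evap = 93.74 kW

93.74


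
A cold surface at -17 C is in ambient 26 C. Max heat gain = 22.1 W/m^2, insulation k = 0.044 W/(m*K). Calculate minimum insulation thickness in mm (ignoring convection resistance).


dT = 26 - (-17) = 43 K
thickness = k * dT / q_max * 1000
thickness = 0.044 * 43 / 22.1 * 1000
thickness = 85.6 mm

85.6


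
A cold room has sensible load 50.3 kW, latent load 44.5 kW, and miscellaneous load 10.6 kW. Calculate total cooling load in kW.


Q_total = Q_s + Q_l + Q_misc
Q_total = 50.3 + 44.5 + 10.6
Q_total = 105.4 kW

105.4


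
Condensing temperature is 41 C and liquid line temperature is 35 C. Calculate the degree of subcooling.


Subcooling = T_cond - T_liquid
Subcooling = 41 - 35
Subcooling = 6 K

6


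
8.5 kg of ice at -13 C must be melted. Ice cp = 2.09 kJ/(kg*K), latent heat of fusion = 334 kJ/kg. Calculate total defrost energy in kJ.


Sensible heat = cp * dT = 2.09 * 13 = 27.17 kJ/kg
Total per kg = 27.17 + 334 = 361.17 kJ/kg
Q = m * total = 8.5 * 361.17
Q = 3069.9 kJ

3069.9


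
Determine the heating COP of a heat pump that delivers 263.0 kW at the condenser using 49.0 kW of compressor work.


COP_hp = Q_cond / W
COP_hp = 263.0 / 49.0
COP_hp = 5.367

5.367


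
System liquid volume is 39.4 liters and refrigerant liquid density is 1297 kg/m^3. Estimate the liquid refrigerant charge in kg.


Charge = V * rho / 1000
Charge = 39.4 * 1297 / 1000
Charge = 51.1 kg

51.1


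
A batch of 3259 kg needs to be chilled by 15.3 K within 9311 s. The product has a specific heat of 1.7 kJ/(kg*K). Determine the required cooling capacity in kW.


Q = m * cp * dT / t
Q = 3259 * 1.7 * 15.3 / 9311
Q = 9.104 kW

9.104


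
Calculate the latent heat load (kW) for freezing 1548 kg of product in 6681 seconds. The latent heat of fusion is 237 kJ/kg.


Q_lat = m * h_fg / t
Q_lat = 1548 * 237 / 6681
Q_lat = 54.91 kW

54.91


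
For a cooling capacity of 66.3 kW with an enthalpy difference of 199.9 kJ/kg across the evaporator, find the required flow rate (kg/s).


m_dot = Q / dh
m_dot = 66.3 / 199.9
m_dot = 0.3317 kg/s

0.3317


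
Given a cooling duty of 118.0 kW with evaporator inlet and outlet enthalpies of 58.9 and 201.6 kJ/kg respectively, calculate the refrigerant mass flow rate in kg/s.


dh = 201.6 - 58.9 = 142.7 kJ/kg
m_dot = Q / dh = 118.0 / 142.7 = 0.8269 kg/s

0.8269


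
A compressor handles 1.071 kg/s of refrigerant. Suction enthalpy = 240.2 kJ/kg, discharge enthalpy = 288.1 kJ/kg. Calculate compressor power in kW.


dh = 288.1 - 240.2 = 47.9 kJ/kg
W = m_dot * dh = 1.071 * 47.9 = 51.3 kW

51.3


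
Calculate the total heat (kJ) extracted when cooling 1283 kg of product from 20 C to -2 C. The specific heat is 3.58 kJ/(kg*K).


dT = 20 - (-2) = 22 K
Q = m * cp * dT = 1283 * 3.58 * 22
Q = 101049 kJ

101049


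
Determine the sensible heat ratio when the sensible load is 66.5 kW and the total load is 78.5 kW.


SHR = Q_sensible / Q_total
SHR = 66.5 / 78.5
SHR = 0.847

0.847


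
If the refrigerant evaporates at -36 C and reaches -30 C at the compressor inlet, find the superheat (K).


Superheat = T_suction - T_evap
Superheat = -30 - (-36)
Superheat = 6 K

6


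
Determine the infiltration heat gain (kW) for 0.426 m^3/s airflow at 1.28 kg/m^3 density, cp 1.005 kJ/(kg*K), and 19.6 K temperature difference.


Q = V_dot * rho * cp * dT
Q = 0.426 * 1.28 * 1.005 * 19.6
Q = 10.741 kW

10.741


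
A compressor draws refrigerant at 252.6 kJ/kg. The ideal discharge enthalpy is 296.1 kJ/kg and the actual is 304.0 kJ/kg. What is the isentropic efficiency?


dh_ideal = 296.1 - 252.6 = 43.5 kJ/kg
dh_actual = 304.0 - 252.6 = 51.4 kJ/kg
eta_s = dh_ideal / dh_actual = 43.5 / 51.4
eta_s = 0.8463

0.8463


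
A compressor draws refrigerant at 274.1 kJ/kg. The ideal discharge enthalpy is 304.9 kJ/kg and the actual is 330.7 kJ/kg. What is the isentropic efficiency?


dh_ideal = 304.9 - 274.1 = 30.8 kJ/kg
dh_actual = 330.7 - 274.1 = 56.6 kJ/kg
eta_s = dh_ideal / dh_actual = 30.8 / 56.6
eta_s = 0.5442

0.5442


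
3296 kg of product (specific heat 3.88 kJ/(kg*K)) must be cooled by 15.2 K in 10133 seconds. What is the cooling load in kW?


Q = m * cp * dT / t
Q = 3296 * 3.88 * 15.2 / 10133
Q = 19.183 kW

19.183


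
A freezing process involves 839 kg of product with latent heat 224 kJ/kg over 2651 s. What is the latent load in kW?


Q_lat = m * h_fg / t
Q_lat = 839 * 224 / 2651
Q_lat = 70.89 kW

70.89


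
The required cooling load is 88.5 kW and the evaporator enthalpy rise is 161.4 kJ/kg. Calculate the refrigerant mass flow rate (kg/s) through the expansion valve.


m_dot = Q / dh
m_dot = 88.5 / 161.4
m_dot = 0.5483 kg/s

0.5483


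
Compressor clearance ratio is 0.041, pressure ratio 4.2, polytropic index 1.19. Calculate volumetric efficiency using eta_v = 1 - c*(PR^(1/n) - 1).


PR^(1/n) = 4.2^(1/1.19) = 3.3399418
eta_v = 1 - 0.041 * (3.3399418 - 1)
eta_v = 0.9041

0.9041


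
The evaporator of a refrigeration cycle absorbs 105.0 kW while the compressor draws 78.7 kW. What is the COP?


COP = Q_evap / W
COP = 105.0 / 78.7
COP = 1.334

1.334


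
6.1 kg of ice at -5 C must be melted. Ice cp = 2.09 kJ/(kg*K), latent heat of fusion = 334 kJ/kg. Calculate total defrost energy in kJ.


Sensible heat = cp * dT = 2.09 * 5 = 10.45 kJ/kg
Total per kg = 10.45 + 334 = 344.45 kJ/kg
Q = m * total = 6.1 * 344.45
Q = 2101.1 kJ

2101.1


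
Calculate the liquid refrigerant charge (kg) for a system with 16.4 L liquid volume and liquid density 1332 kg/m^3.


Charge = V * rho / 1000
Charge = 16.4 * 1332 / 1000
Charge = 21.84 kg

21.84


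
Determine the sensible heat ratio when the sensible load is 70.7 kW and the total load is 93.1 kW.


SHR = Q_sensible / Q_total
SHR = 70.7 / 93.1
SHR = 0.759

0.759


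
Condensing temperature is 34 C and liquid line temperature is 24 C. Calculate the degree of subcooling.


Subcooling = T_cond - T_liquid
Subcooling = 34 - 24
Subcooling = 10 K

10


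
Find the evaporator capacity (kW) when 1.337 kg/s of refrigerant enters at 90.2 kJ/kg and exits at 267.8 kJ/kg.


dh = 267.8 - 90.2 = 177.6 kJ/kg
Q_evap = m_dot * dh = 1.337 * 177.6
Q_evap = 237.45 kW

237.45


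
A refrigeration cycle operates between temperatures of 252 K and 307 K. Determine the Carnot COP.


dT = 307 - 252 = 55 K
COP_carnot = T_cold / dT = 252 / 55
COP_carnot = 4.582

4.582


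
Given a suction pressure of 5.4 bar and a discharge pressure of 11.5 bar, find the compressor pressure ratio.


PR = P_high / P_low
PR = 11.5 / 5.4
PR = 2.13

2.13


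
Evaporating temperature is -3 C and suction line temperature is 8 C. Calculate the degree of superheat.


Superheat = T_suction - T_evap
Superheat = 8 - (-3)
Superheat = 11 K

11


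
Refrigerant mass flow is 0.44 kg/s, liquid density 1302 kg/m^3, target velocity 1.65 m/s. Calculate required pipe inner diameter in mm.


A = m_dot / (rho * v) = 0.44 / (1302 * 1.65) = 0.000204813108 m^2
d = sqrt(4*A/pi) * 1000
d = 16.1 mm

16.1


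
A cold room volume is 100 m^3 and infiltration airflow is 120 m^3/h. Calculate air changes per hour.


ACH = flow / volume
ACH = 120 / 100
ACH = 1.2

1.2


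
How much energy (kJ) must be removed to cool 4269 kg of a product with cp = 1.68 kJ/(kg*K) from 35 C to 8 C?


dT = 35 - (8) = 27 K
Q = m * cp * dT = 4269 * 1.68 * 27
Q = 193642 kJ

193642


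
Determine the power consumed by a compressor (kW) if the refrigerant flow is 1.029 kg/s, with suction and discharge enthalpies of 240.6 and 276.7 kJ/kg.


dh = 276.7 - 240.6 = 36.1 kJ/kg
W = m_dot * dh = 1.029 * 36.1 = 37.15 kW

37.15


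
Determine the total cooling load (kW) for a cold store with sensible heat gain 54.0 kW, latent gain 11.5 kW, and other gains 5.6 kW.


Q_total = Q_s + Q_l + Q_misc
Q_total = 54.0 + 11.5 + 5.6
Q_total = 71.1 kW

71.1


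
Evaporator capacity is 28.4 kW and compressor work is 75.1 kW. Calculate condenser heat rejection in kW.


Q_cond = Q_evap + W
Q_cond = 28.4 + 75.1
Q_cond = 103.5 kW

103.5


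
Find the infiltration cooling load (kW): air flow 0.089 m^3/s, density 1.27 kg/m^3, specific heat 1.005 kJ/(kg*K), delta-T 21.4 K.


Q = V_dot * rho * cp * dT
Q = 0.089 * 1.27 * 1.005 * 21.4
Q = 2.431 kW

2.431


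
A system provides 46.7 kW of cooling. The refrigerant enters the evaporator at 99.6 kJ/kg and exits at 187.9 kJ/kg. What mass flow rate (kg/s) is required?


dh = 187.9 - 99.6 = 88.3 kJ/kg
m_dot = Q / dh = 46.7 / 88.3 = 0.5289 kg/s

0.5289


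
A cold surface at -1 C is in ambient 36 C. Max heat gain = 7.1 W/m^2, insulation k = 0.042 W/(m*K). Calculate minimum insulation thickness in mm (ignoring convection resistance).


dT = 36 - (-1) = 37 K
thickness = k * dT / q_max * 1000
thickness = 0.042 * 37 / 7.1 * 1000
thickness = 218.9 mm

218.9


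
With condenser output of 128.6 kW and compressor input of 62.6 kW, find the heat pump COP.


COP_hp = Q_cond / W
COP_hp = 128.6 / 62.6
COP_hp = 2.054

2.054


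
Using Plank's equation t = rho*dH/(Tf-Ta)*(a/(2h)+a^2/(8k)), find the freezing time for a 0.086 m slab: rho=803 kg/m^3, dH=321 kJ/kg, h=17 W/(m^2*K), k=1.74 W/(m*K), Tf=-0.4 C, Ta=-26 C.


dT = -0.4 - (-26) = 25.6 K
term1 = a/(2h) = 0.086/(2*17) = 0.002529411765
term2 = a^2/(8k) = 0.086^2/(8*1.74) = 0.0005313218391
t = rho*dH*1000/dT * (term1 + term2)
t = 803*321*1000/25.6 * (0.002529411765 + 0.0005313218391)
t = 30818 s

30818


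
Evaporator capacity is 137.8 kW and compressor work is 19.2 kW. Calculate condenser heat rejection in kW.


Q_cond = Q_evap + W
Q_cond = 137.8 + 19.2
Q_cond = 157.0 kW

157.0


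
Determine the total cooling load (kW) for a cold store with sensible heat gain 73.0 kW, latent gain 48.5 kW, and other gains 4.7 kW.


Q_total = Q_s + Q_l + Q_misc
Q_total = 73.0 + 48.5 + 4.7
Q_total = 126.2 kW

126.2


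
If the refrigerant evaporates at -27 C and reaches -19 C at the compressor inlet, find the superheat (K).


Superheat = T_suction - T_evap
Superheat = -19 - (-27)
Superheat = 8 K

8


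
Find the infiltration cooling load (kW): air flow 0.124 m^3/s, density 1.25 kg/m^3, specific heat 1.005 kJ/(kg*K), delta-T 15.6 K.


Q = V_dot * rho * cp * dT
Q = 0.124 * 1.25 * 1.005 * 15.6
Q = 2.43 kW

2.43


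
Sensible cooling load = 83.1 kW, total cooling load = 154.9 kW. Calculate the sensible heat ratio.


SHR = Q_sensible / Q_total
SHR = 83.1 / 154.9
SHR = 0.536

0.536


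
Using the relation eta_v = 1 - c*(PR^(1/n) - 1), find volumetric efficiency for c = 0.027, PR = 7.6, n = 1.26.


PR^(1/n) = 7.6^(1/1.26) = 5.00101787
eta_v = 1 - 0.027 * (5.00101787 - 1)
eta_v = 0.892

0.892


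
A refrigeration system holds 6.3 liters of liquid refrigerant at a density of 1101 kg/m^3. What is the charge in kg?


Charge = V * rho / 1000
Charge = 6.3 * 1101 / 1000
Charge = 6.94 kg

6.94


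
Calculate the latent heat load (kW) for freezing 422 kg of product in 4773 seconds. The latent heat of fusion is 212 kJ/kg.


Q_lat = m * h_fg / t
Q_lat = 422 * 212 / 4773
Q_lat = 18.74 kW

18.74


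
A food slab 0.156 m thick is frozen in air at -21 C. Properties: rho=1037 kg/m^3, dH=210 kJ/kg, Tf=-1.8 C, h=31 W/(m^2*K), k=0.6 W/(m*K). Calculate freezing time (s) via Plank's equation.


dT = -1.8 - (-21) = 19.2 K
term1 = a/(2h) = 0.156/(2*31) = 0.002516129032
term2 = a^2/(8k) = 0.156^2/(8*0.6) = 0.00507
t = rho*dH*1000/dT * (term1 + term2)
t = 1037*210*1000/19.2 * (0.002516129032 + 0.00507)
t = 86043 s

86043


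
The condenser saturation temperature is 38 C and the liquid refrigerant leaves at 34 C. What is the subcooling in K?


Subcooling = T_cond - T_liquid
Subcooling = 38 - 34
Subcooling = 4 K

4


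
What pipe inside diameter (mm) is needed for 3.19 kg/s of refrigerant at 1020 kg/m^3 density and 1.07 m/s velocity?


A = m_dot / (rho * v) = 3.19 / (1020 * 1.07) = 0.002922851384 m^2
d = sqrt(4*A/pi) * 1000
d = 61.0 mm

61.0


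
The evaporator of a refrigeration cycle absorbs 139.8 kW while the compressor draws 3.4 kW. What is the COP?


COP = Q_evap / W
COP = 139.8 / 3.4
COP = 41.118

41.118


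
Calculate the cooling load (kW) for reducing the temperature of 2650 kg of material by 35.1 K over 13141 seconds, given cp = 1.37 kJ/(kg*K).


Q = m * cp * dT / t
Q = 2650 * 1.37 * 35.1 / 13141
Q = 9.697 kW

9.697


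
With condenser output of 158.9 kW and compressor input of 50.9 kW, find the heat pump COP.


COP_hp = Q_cond / W
COP_hp = 158.9 / 50.9
COP_hp = 3.122

3.122


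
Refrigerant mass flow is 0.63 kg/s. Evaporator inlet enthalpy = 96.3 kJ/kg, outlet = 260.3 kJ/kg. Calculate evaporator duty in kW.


dh = 260.3 - 96.3 = 164.0 kJ/kg
Q_evap = m_dot * dh = 0.63 * 164.0
Q_evap = 103.32 kW

103.32


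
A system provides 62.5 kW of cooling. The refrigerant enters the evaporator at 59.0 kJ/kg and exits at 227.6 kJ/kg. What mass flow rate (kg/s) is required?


dh = 227.6 - 59.0 = 168.6 kJ/kg
m_dot = Q / dh = 62.5 / 168.6 = 0.3707 kg/s

0.3707


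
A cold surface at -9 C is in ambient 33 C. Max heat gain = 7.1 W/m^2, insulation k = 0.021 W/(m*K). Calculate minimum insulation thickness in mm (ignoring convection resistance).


dT = 33 - (-9) = 42 K
thickness = k * dT / q_max * 1000
thickness = 0.021 * 42 / 7.1 * 1000
thickness = 124.2 mm

124.2


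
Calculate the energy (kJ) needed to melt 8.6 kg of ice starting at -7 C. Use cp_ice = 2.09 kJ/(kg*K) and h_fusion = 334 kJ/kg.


Sensible heat = cp * dT = 2.09 * 7 = 14.63 kJ/kg
Total per kg = 14.63 + 334 = 348.63 kJ/kg
Q = m * total = 8.6 * 348.63
Q = 2998.2 kJ

2998.2
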